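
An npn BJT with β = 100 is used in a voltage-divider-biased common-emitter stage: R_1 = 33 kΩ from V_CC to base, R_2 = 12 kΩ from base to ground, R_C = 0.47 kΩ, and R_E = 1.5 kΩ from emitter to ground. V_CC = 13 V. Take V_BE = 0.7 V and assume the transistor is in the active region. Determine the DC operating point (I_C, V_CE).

I_C ≈ 1.7 mA, V_CE ≈ 9.6 V

Thevenize the base divider: V_Th = V_CC·R_2/(R_1+R_2) = 13×12/45 = 3.47 V, R_Th = R_1‖R_2 = 8.8 kΩ.
Base-emitter loop: V_Th = I_B·R_Th + V_BE + (β+1)I_B·R_E, so I_B = (3.47 − 0.7) / (8.8 + 101×1.5) = 0.0173 mA.
I_C = β·I_B = 100×0.0173 = 1.73 mA, and I_E = (β+1)I_B = 1.74 mA.
V_CE = V_CC − I_C·R_C − I_E·R_E = 13 − 1.73×0.47 − 1.74×1.5 = 9.57 V.
V_CE = 9.57 V > 0.2 V confirms active-region operation.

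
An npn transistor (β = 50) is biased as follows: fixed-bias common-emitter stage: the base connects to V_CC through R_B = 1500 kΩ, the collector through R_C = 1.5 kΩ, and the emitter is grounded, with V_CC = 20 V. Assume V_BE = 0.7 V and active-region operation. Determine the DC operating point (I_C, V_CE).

Base loop: V_CC = I_B·R_B + V_BE, so I_B = (20 − 0.7)/1500 kΩ = 0.0129 mA.
In the active region I_C = β·I_B = 50 × 0.0129 = 0.643 mA.
Collector loop: V_CE = V_CC − I_C·R_C = 20 − 0.643×1.5 = 19 V.
Since V_CE = 19 V > V_CE(sat) ≈ 0.2 V, the transistor is in the active region as assumed.

I_C ≈ 0.64 mA, V_CE ≈ 19 V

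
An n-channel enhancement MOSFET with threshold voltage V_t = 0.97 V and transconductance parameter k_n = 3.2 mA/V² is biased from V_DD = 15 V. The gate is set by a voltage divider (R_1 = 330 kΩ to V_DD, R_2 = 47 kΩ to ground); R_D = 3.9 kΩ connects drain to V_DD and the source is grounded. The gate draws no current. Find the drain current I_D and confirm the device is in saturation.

V_G = V_DD·R_2/(R_1+R_2) = 15×47/377 = 1.87 V. With the source grounded, V_GS = V_G = 1.87 V.
Assume saturation: I_D = (k_n/2)(V_GS − V_t)² = (3.2/2)×(1.87 − 0.97)² = 1.6×0.9² = 1.3 mA.
V_DS = V_DD − I_D·R_D = 15 − 1.3×3.9 = 9.95 V.
Saturation requires V_DS ≥ V_GS − V_t = 0.9 V; 9.95 ≥ 0.9 ✓.

I_D ≈ 1.3 mA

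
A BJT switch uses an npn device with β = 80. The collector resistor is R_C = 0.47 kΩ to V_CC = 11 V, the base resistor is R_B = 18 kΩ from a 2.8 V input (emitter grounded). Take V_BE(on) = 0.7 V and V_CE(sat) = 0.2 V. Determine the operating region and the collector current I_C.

active; I_C ≈ 9.3 mA

Assume active. Base-emitter loop: I_B = (V_BB − V_BE)/R_B = (2.8 − 0.7)/18 = 0.117 mA.
I_C = β·I_B = 80×0.117 = 9.33 mA.
V_CE = V_CC − I_C·R_C = 11 − 9.33×0.47 = 6.61 V > V_CE(sat), so the active-region assumption holds.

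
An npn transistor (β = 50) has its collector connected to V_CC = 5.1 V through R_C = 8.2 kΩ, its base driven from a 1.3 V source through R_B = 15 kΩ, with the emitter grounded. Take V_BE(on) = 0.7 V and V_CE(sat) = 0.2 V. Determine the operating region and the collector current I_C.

Assume active: I_B = (1.3 − 0.7)/15 = 0.04 mA, giving I_C = β·I_B = 2 mA.
But then V_CE = 5.1 − 2×8.2 = -11.3 V < V_CE(sat) = 0.2 V — impossible in the active region.
So the transistor is saturated. With V_CE = 0.2 V, I_C = (V_CC − 0.2)/R_C = 4.9/8.2 = 0.598 mA.
Check: β·I_B = 2 mA > I_C = 0.598 mA, confirming saturation.

saturation; I_C ≈ 0.6 mA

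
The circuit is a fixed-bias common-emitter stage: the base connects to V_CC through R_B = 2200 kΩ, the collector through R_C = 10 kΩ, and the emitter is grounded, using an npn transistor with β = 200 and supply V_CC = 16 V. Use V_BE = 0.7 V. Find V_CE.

V_CE ≈ 2.1 V

Base loop: V_CC = I_B·R_B + V_BE, so I_B = (16 − 0.7)/2200 kΩ = 0.00695 mA.
In the active region I_C = β·I_B = 200 × 0.00695 = 1.39 mA.
Collector loop: V_CE = V_CC − I_C·R_C = 16 − 1.39×10 = 2.09 V.
Since V_CE = 2.09 V > V_CE(sat) ≈ 0.2 V, the transistor is in the active region as assumed.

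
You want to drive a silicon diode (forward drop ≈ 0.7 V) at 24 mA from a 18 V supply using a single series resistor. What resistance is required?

The resistor drops V_S − V_D = 18 − 0.7 = 17.3 V at 24 mA.
R = 17.3 V / 24 mA = 0.721 kΩ.

R ≈ 0.72 kΩ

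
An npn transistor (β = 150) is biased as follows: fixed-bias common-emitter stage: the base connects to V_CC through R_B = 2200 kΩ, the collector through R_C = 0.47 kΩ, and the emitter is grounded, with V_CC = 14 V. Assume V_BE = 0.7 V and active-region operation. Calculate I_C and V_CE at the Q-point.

Base loop: V_CC = I_B·R_B + V_BE, so I_B = (14 − 0.7)/2200 kΩ = 0.00605 mA.
In the active region I_C = β·I_B = 150 × 0.00605 = 0.907 mA.
Collector loop: V_CE = V_CC − I_C·R_C = 14 − 0.907×0.47 = 13.6 V.
Since V_CE = 13.6 V > V_CE(sat) ≈ 0.2 V, the transistor is in the active region as assumed.

I_C ≈ 0.91 mA, V_CE ≈ 14 V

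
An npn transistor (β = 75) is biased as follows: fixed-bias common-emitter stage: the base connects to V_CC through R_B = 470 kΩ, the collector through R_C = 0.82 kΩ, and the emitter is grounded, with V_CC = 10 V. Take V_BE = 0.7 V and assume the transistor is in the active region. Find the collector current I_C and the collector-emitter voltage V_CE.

I_C ≈ 1.5 mA, V_CE ≈ 8.8 V

Base loop: V_CC = I_B·R_B + V_BE, so I_B = (10 − 0.7)/470 kΩ = 0.0198 mA.
In the active region I_C = β·I_B = 75 × 0.0198 = 1.48 mA.
Collector loop: V_CE = V_CC − I_C·R_C = 10 − 1.48×0.82 = 8.78 V.
Since V_CE = 8.78 V > V_CE(sat) ≈ 0.2 V, the transistor is in the active region as assumed.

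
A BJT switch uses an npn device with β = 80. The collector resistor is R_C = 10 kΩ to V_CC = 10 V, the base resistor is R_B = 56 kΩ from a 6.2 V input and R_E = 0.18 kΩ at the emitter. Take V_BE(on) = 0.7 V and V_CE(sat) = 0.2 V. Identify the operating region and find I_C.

Assume active: I_B = (6.2 − 0.7)/(56 + 81×0.18) = 0.0779 mA, I_C = β·I_B = 6.23 mA.
Then V_CE = 10 − 6.23×10 − 6.31×0.18 = -53.5 V < 0.2 V — the active assumption fails.
Re-solve with V_CE = 0.2 V. KCL at the emitter: V_E/R_E = (V_BB−0.7−V_E)/R_B + (V_CC−0.2−V_E)/R_C, giving V_E = 0.19 V.
I_C = (V_CC − 0.2 − V_E)/R_C = (9.8 − 0.19)/10 = 0.961 mA.
Check: I_B = (5.5 − 0.19)/56 = 0.0948 mA, and β·I_B = 7.59 mA > I_C, confirming saturation.

saturation; I_C ≈ 0.96 mA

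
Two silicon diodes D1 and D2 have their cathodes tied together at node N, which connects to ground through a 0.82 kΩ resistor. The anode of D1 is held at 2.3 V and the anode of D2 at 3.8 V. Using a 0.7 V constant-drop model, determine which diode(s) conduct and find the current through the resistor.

Only D2 conducts; I_R ≈ 3.8 mA

Assume both conduct. Then node N would need to be at both 2.3−0.7 = 1.6 V and 3.8−0.7 = 3.1 V, which is impossible.
Assume only D2 conducts: V_N = 3.8 − 0.7 = 3.1 V, so I_R = 3.1/0.82 = 3.78 mA.
Check D1: its anode-to-cathode voltage is 2.3 − 3.1 = -0.8 V < 0.7 V, so it is off. The assumption is consistent.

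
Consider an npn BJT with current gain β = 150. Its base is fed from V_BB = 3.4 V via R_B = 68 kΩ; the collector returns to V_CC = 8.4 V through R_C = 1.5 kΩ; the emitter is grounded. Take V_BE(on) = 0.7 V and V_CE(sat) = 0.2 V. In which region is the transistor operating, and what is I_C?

Assume active: I_B = (3.4 − 0.7)/68 = 0.0397 mA, giving I_C = β·I_B = 5.96 mA.
But then V_CE = 8.4 − 5.96×1.5 = -0.534 V < V_CE(sat) = 0.2 V — impossible in the active region.
So the transistor is saturated. With V_CE = 0.2 V, I_C = (V_CC − 0.2)/R_C = 8.2/1.5 = 5.47 mA.
Check: β·I_B = 5.96 mA > I_C = 5.47 mA, confirming saturation.

saturation; I_C ≈ 5.5 mA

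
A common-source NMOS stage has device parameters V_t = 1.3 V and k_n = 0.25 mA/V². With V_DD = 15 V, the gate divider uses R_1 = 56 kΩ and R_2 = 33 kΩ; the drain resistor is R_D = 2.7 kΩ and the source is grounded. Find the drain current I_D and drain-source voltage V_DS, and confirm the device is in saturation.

I_D ≈ 2.3 mA, V_DS ≈ 8.9 V

V_G = V_DD·R_2/(R_1+R_2) = 15×33/89 = 5.56 V. With the source grounded, V_GS = V_G = 5.56 V.
Assume saturation: I_D = (k_n/2)(V_GS − V_t)² = (0.25/2)×(5.56 − 1.3)² = 0.125×4.26² = 2.27 mA.
V_DS = V_DD − I_D·R_D = 15 − 2.27×2.7 = 8.87 V.
Saturation requires V_DS ≥ V_GS − V_t = 4.26 V; 8.87 ≥ 4.26 ✓.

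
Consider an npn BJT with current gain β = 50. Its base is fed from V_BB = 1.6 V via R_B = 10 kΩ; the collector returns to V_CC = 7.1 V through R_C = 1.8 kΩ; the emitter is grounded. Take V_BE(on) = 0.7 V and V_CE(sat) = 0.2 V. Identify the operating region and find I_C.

Assume active: I_B = (1.6 − 0.7)/10 = 0.09 mA, giving I_C = β·I_B = 4.5 mA.
But then V_CE = 7.1 − 4.5×1.8 = -1 V < V_CE(sat) = 0.2 V — impossible in the active region.
So the transistor is saturated. With V_CE = 0.2 V, I_C = (V_CC − 0.2)/R_C = 6.9/1.8 = 3.83 mA.
Check: β·I_B = 4.5 mA > I_C = 3.83 mA, confirming saturation.

saturation; I_C ≈ 3.8 mA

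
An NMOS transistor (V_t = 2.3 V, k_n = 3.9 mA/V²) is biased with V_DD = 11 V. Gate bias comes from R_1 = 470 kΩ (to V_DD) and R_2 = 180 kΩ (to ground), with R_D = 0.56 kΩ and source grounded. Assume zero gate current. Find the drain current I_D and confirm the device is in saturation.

I_D ≈ 1.1 mA

V_G = V_DD·R_2/(R_1+R_2) = 11×180/650 = 3.05 V. With the source grounded, V_GS = V_G = 3.05 V.
Assume saturation: I_D = (k_n/2)(V_GS − V_t)² = (3.9/2)×(3.05 − 2.3)² = 1.95×0.746² = 1.09 mA.
V_DS = V_DD − I_D·R_D = 11 − 1.09×0.56 = 10.4 V.
Saturation requires V_DS ≥ V_GS − V_t = 0.746 V; 10.4 ≥ 0.746 ✓.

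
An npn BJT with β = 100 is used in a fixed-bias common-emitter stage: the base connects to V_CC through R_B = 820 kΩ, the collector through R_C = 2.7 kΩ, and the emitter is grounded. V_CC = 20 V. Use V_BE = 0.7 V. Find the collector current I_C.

Base loop: V_CC = I_B·R_B + V_BE, so I_B = (20 − 0.7)/820 kΩ = 0.0235 mA.
In the active region I_C = β·I_B = 100 × 0.0235 = 2.35 mA.
Collector loop: V_CE = V_CC − I_C·R_C = 20 − 2.35×2.7 = 13.6 V.
Since V_CE = 13.6 V > V_CE(sat) ≈ 0.2 V, the transistor is in the active region as assumed.

I_C ≈ 2.4 mA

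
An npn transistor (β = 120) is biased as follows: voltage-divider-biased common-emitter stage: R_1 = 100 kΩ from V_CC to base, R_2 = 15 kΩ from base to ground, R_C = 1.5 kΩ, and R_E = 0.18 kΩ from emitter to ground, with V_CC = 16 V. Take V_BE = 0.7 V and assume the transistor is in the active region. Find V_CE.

V_CE ≈ 8 V

Thevenize the base divider: V_Th = V_CC·R_2/(R_1+R_2) = 16×15/115 = 2.09 V, R_Th = R_1‖R_2 = 13 kΩ.
Base-emitter loop: V_Th = I_B·R_Th + V_BE + (β+1)I_B·R_E, so I_B = (2.09 − 0.7) / (13 + 121×0.18) = 0.0398 mA.
I_C = β·I_B = 120×0.0398 = 4.78 mA, and I_E = (β+1)I_B = 4.82 mA.
V_CE = V_CC − I_C·R_C − I_E·R_E = 16 − 4.78×1.5 − 4.82×0.18 = 7.96 V.
V_CE = 7.96 V > 0.2 V confirms active-region operation.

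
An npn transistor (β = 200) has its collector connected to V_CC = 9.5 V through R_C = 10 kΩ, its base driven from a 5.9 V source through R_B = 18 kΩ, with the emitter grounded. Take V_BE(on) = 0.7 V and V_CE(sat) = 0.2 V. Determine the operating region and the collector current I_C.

Assume active: I_B = (5.9 − 0.7)/18 = 0.289 mA, giving I_C = β·I_B = 57.8 mA.
But then V_CE = 9.5 − 57.8×10 = -568 V < V_CE(sat) = 0.2 V — impossible in the active region.
So the transistor is saturated. With V_CE = 0.2 V, I_C = (V_CC − 0.2)/R_C = 9.3/10 = 0.93 mA.
Check: β·I_B = 57.8 mA > I_C = 0.93 mA, confirming saturation.

saturation; I_C ≈ 0.93 mA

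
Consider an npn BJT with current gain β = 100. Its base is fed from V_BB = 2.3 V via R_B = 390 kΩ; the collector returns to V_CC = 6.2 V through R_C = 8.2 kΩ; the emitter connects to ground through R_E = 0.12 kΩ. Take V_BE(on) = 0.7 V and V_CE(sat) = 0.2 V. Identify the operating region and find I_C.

active; I_C ≈ 0.4 mA

Assume active. Base-emitter loop: I_B = (V_BB − V_BE)/(R_B + (β+1)R_E) = (2.3 − 0.7)/(390 + 101×0.12) = 0.00398 mA.
I_C = β·I_B = 100×0.00398 = 0.398 mA.
V_CE = V_CC − I_C·R_C − I_E·R_E = 6.2 − 0.398×8.2 − 0.402×0.12 = 2.89 V > V_CE(sat), so the active-region assumption holds.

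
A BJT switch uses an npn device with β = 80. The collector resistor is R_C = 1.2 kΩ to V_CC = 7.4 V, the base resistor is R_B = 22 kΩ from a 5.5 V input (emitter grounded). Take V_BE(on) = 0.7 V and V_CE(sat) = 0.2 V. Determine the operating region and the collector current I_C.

Assume active: I_B = (5.5 − 0.7)/22 = 0.218 mA, giving I_C = β·I_B = 17.5 mA.
But then V_CE = 7.4 − 17.5×1.2 = -13.5 V < V_CE(sat) = 0.2 V — impossible in the active region.
So the transistor is saturated. With V_CE = 0.2 V, I_C = (V_CC − 0.2)/R_C = 7.2/1.2 = 6 mA.
Check: β·I_B = 17.5 mA > I_C = 6 mA, confirming saturation.

saturation; I_C ≈ 6 mA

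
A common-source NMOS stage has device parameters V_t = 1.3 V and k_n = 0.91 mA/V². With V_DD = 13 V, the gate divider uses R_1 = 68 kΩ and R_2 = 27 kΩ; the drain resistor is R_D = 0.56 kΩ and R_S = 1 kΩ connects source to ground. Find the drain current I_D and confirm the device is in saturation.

V_G = V_DD·R_2/(R_1+R_2) = 13×27/95 = 3.69 V.
Assume saturation: I_D = (k_n/2)(V_GS − V_t)² with V_GS = V_G − I_D·R_S = 3.69 − 1·I_D.
Substituting gives 0.455·I_D² − 3.18·I_D + 2.61 = 0, with roots I_D = 0.95 or 6.04 mA.
The root I_D = 6.04 mA gives V_GS = -2.34 V ≤ V_t, so take I_D = 0.95 mA.
Then V_GS = 2.74 V and V_DS = V_DD − I_D(R_D+R_S) = 13 − 0.95×1.56 = 11.5 V.
Saturation requires V_DS ≥ V_GS − V_t = 1.44 V; 11.5 ≥ 1.44 ✓.

I_D ≈ 0.95 mA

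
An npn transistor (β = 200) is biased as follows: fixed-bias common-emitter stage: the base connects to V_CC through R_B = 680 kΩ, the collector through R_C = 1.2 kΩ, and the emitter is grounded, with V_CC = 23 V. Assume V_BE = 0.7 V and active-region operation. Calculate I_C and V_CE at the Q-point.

Base loop: V_CC = I_B·R_B + V_BE, so I_B = (23 − 0.7)/680 kΩ = 0.0328 mA.
In the active region I_C = β·I_B = 200 × 0.0328 = 6.56 mA.
Collector loop: V_CE = V_CC − I_C·R_C = 23 − 6.56×1.2 = 15.1 V.
Since V_CE = 15.1 V > V_CE(sat) ≈ 0.2 V, the transistor is in the active region as assumed.

I_C ≈ 6.6 mA, V_CE ≈ 15 V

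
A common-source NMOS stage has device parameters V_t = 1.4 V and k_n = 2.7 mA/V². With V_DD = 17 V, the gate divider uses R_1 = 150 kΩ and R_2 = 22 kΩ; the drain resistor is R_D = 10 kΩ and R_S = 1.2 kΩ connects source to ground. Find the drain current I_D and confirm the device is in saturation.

I_D ≈ 0.27 mA

V_G = V_DD·R_2/(R_1+R_2) = 17×22/172 = 2.17 V.
Assume saturation: I_D = (k_n/2)(V_GS − V_t)² with V_GS = V_G − I_D·R_S = 2.17 − 1.2·I_D.
Substituting gives 1.94·I_D² − 3.51·I_D + 0.81 = 0, with roots I_D = 0.272 or 1.53 mA.
The root I_D = 1.53 mA gives V_GS = 0.334 V ≤ V_t, so take I_D = 0.272 mA.
Then V_GS = 1.85 V and V_DS = V_DD − I_D(R_D+R_S) = 17 − 0.272×11.2 = 14 V.
Saturation requires V_DS ≥ V_GS − V_t = 0.449 V; 14 ≥ 0.449 ✓.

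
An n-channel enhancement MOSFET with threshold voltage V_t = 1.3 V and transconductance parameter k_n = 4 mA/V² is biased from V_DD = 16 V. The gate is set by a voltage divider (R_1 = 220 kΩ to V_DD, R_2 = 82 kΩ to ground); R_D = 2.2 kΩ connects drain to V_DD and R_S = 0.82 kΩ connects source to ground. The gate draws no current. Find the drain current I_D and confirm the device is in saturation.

V_G = V_DD·R_2/(R_1+R_2) = 16×82/302 = 4.34 V.
Assume saturation: I_D = (k_n/2)(V_GS − V_t)² with V_GS = V_G − I_D·R_S = 4.34 − 0.82·I_D.
Substituting gives 1.34·I_D² − 11·I_D + 18.5 = 0, with roots I_D = 2.38 or 5.79 mA.
The root I_D = 5.79 mA gives V_GS = -0.401 V ≤ V_t, so take I_D = 2.38 mA.
Then V_GS = 2.39 V and V_DS = V_DD − I_D(R_D+R_S) = 16 − 2.38×3.02 = 8.81 V.
Saturation requires V_DS ≥ V_GS − V_t = 1.09 V; 8.81 ≥ 1.09 ✓.

I_D ≈ 2.4 mA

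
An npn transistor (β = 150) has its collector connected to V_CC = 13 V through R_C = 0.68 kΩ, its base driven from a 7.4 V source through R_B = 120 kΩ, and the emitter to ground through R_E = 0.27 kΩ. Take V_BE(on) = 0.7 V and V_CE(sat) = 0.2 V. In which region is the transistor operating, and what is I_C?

Assume active. Base-emitter loop: I_B = (V_BB − V_BE)/(R_B + (β+1)R_E) = (7.4 − 0.7)/(120 + 151×0.27) = 0.0417 mA.
I_C = β·I_B = 150×0.0417 = 6.25 mA.
V_CE = V_CC − I_C·R_C − I_E·R_E = 13 − 6.25×0.68 − 6.29×0.27 = 7.05 V > V_CE(sat), so the active-region assumption holds.

active; I_C ≈ 6.3 mA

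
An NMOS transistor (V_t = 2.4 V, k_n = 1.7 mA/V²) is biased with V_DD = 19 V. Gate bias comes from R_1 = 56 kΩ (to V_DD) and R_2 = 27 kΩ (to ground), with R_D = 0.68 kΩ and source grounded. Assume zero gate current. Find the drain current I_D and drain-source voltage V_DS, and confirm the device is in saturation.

I_D ≈ 12 mA, V_DS ≈ 11 V

V_G = V_DD·R_2/(R_1+R_2) = 19×27/83 = 6.18 V. With the source grounded, V_GS = V_G = 6.18 V.
Assume saturation: I_D = (k_n/2)(V_GS − V_t)² = (1.7/2)×(6.18 − 2.4)² = 0.85×3.78² = 12.1 mA.
V_DS = V_DD − I_D·R_D = 19 − 12.1×0.68 = 10.7 V.
Saturation requires V_DS ≥ V_GS − V_t = 3.78 V; 10.7 ≥ 3.78 ✓.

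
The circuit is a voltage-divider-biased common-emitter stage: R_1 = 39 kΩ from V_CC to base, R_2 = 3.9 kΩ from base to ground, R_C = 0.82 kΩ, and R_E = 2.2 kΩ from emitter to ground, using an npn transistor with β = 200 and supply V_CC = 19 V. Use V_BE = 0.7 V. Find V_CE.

Thevenize the base divider: V_Th = V_CC·R_2/(R_1+R_2) = 19×3.9/42.9 = 1.73 V, R_Th = R_1‖R_2 = 3.55 kΩ.
Base-emitter loop: V_Th = I_B·R_Th + V_BE + (β+1)I_B·R_E, so I_B = (1.73 − 0.7) / (3.55 + 201×2.2) = 0.0023 mA.
I_C = β·I_B = 200×0.0023 = 0.461 mA, and I_E = (β+1)I_B = 0.463 mA.
V_CE = V_CC − I_C·R_C − I_E·R_E = 19 − 0.461×0.82 − 0.463×2.2 = 17.6 V.
V_CE = 17.6 V > 0.2 V confirms active-region operation.

V_CE ≈ 18 V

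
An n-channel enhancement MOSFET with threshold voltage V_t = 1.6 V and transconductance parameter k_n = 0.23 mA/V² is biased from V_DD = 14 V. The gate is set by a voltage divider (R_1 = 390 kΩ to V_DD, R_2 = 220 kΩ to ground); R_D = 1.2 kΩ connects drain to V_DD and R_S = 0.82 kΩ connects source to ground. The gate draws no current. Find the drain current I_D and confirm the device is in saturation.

V_G = V_DD·R_2/(R_1+R_2) = 14×220/610 = 5.05 V.
Assume saturation: I_D = (k_n/2)(V_GS − V_t)² with V_GS = V_G − I_D·R_S = 5.05 − 0.82·I_D.
Substituting gives 0.0773·I_D² − 1.65·I_D + 1.37 = 0, with roots I_D = 0.864 or 20.5 mA.
The root I_D = 20.5 mA gives V_GS = -11.7 V ≤ V_t, so take I_D = 0.864 mA.
Then V_GS = 4.34 V and V_DS = V_DD − I_D(R_D+R_S) = 14 − 0.864×2.02 = 12.3 V.
Saturation requires V_DS ≥ V_GS − V_t = 2.74 V; 12.3 ≥ 2.74 ✓.

I_D ≈ 0.86 mA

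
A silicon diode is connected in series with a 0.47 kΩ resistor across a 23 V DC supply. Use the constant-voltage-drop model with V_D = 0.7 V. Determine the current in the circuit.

KVL around the loop: 23 = V_D + I·R = 0.7 + I × 0.47 kΩ.
So I = (23 − 0.7) / 0.47 kΩ = 22.3 / 0.47 = 47.4 mA.

I ≈ 47 mA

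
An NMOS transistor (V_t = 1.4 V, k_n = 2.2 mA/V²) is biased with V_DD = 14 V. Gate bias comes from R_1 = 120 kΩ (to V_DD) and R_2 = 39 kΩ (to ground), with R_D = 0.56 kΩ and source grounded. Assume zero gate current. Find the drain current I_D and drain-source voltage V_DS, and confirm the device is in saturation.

V_G = V_DD·R_2/(R_1+R_2) = 14×39/159 = 3.43 V. With the source grounded, V_GS = V_G = 3.43 V.
Assume saturation: I_D = (k_n/2)(V_GS − V_t)² = (2.2/2)×(3.43 − 1.4)² = 1.1×2.03² = 4.55 mA.
V_DS = V_DD − I_D·R_D = 14 − 4.55×0.56 = 11.5 V.
Saturation requires V_DS ≥ V_GS − V_t = 2.03 V; 11.5 ≥ 2.03 ✓.

I_D ≈ 4.6 mA, V_DS ≈ 11 V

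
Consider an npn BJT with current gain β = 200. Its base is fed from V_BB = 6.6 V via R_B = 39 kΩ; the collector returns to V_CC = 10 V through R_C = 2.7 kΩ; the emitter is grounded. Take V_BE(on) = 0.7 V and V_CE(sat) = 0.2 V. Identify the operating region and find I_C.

saturation; I_C ≈ 3.6 mA

Assume active: I_B = (6.6 − 0.7)/39 = 0.151 mA, giving I_C = β·I_B = 30.3 mA.
But then V_CE = 10 − 30.3×2.7 = -71.7 V < V_CE(sat) = 0.2 V — impossible in the active region.
So the transistor is saturated. With V_CE = 0.2 V, I_C = (V_CC − 0.2)/R_C = 9.8/2.7 = 3.63 mA.
Check: β·I_B = 30.3 mA > I_C = 3.63 mA, confirming saturation.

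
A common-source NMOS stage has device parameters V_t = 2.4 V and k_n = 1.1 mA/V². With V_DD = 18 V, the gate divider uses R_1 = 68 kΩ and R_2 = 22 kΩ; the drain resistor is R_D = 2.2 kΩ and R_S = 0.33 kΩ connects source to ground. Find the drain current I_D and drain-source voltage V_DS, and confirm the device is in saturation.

V_G = V_DD·R_2/(R_1+R_2) = 18×22/90 = 4.4 V.
Assume saturation: I_D = (k_n/2)(V_GS − V_t)² with V_GS = V_G − I_D·R_S = 4.4 − 0.33·I_D.
Substituting gives 0.0599·I_D² − 1.73·I_D + 2.2 = 0, with roots I_D = 1.34 or 27.5 mA.
The root I_D = 27.5 mA gives V_GS = -4.67 V ≤ V_t, so take I_D = 1.34 mA.
Then V_GS = 3.96 V and V_DS = V_DD − I_D(R_D+R_S) = 18 − 1.34×2.53 = 14.6 V.
Saturation requires V_DS ≥ V_GS − V_t = 1.56 V; 14.6 ≥ 1.56 ✓.

I_D ≈ 1.3 mA, V_DS ≈ 15 V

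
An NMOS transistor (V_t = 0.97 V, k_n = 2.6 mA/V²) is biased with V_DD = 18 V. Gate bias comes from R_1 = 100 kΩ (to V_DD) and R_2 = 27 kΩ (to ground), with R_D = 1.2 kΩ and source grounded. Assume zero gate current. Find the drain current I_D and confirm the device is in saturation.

I_D ≈ 11 mA

V_G = V_DD·R_2/(R_1+R_2) = 18×27/127 = 3.83 V. With the source grounded, V_GS = V_G = 3.83 V.
Assume saturation: I_D = (k_n/2)(V_GS − V_t)² = (2.6/2)×(3.83 − 0.97)² = 1.3×2.86² = 10.6 mA.
V_DS = V_DD − I_D·R_D = 18 − 10.6×1.2 = 5.27 V.
Saturation requires V_DS ≥ V_GS − V_t = 2.86 V; 5.27 ≥ 2.86 ✓.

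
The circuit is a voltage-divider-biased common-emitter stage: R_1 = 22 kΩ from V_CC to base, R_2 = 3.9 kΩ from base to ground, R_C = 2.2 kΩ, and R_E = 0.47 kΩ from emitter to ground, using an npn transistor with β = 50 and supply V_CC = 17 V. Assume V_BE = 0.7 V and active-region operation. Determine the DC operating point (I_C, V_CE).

I_C ≈ 3.4 mA, V_CE ≈ 7.9 V

Thevenize the base divider: V_Th = V_CC·R_2/(R_1+R_2) = 17×3.9/25.9 = 2.56 V, R_Th = R_1‖R_2 = 3.31 kΩ.
Base-emitter loop: V_Th = I_B·R_Th + V_BE + (β+1)I_B·R_E, so I_B = (2.56 − 0.7) / (3.31 + 51×0.47) = 0.0682 mA.
I_C = β·I_B = 50×0.0682 = 3.41 mA, and I_E = (β+1)I_B = 3.48 mA.
V_CE = V_CC − I_C·R_C − I_E·R_E = 17 − 3.41×2.2 − 3.48×0.47 = 7.87 V.
V_CE = 7.87 V > 0.2 V confirms active-region operation.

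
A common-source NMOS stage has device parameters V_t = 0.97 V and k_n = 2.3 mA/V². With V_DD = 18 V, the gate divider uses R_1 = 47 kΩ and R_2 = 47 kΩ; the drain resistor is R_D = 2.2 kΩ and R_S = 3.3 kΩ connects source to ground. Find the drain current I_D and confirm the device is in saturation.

I_D ≈ 2 mA

V_G = V_DD·R_2/(R_1+R_2) = 18×47/94 = 9 V.
Assume saturation: I_D = (k_n/2)(V_GS − V_t)² with V_GS = V_G − I_D·R_S = 9 − 3.3·I_D.
Substituting gives 12.5·I_D² − 61.9·I_D + 74.2 = 0, with roots I_D = 2.03 or 2.92 mA.
The root I_D = 2.92 mA gives V_GS = -0.622 V ≤ V_t, so take I_D = 2.03 mA.
Then V_GS = 2.3 V and V_DS = V_DD − I_D(R_D+R_S) = 18 − 2.03×5.5 = 6.83 V.
Saturation requires V_DS ≥ V_GS − V_t = 1.33 V; 6.83 ≥ 1.33 ✓.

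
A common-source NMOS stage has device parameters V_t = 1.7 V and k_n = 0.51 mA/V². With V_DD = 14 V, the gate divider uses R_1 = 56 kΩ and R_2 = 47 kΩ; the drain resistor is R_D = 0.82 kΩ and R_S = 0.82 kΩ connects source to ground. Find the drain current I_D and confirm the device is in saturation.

V_G = V_DD·R_2/(R_1+R_2) = 14×47/103 = 6.39 V.
Assume saturation: I_D = (k_n/2)(V_GS − V_t)² with V_GS = V_G − I_D·R_S = 6.39 − 0.82·I_D.
Substituting gives 0.171·I_D² − 2.96·I_D + 5.61 = 0, with roots I_D = 2.16 or 15.1 mA.
The root I_D = 15.1 mA gives V_GS = -6 V ≤ V_t, so take I_D = 2.16 mA.
Then V_GS = 4.61 V and V_DS = V_DD − I_D(R_D+R_S) = 14 − 2.16×1.64 = 10.5 V.
Saturation requires V_DS ≥ V_GS − V_t = 2.91 V; 10.5 ≥ 2.91 ✓.

I_D ≈ 2.2 mA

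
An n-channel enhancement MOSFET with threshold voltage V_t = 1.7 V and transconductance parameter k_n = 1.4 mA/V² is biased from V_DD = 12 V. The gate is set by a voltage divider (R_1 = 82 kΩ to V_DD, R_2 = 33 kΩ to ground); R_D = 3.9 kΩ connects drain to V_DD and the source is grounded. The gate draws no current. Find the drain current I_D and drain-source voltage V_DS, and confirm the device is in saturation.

I_D ≈ 2.1 mA, V_DS ≈ 3.7 V

V_G = V_DD·R_2/(R_1+R_2) = 12×33/115 = 3.44 V. With the source grounded, V_GS = V_G = 3.44 V.
Assume saturation: I_D = (k_n/2)(V_GS − V_t)² = (1.4/2)×(3.44 − 1.7)² = 0.7×1.74² = 2.13 mA.
V_DS = V_DD − I_D·R_D = 12 − 2.13×3.9 = 3.7 V.
Saturation requires V_DS ≥ V_GS − V_t = 1.74 V; 3.7 ≥ 1.74 ✓.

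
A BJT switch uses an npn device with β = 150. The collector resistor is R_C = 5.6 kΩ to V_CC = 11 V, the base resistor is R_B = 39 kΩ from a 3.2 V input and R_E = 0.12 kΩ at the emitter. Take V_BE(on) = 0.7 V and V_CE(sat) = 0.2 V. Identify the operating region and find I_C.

saturation; I_C ≈ 1.9 mA

Assume active: I_B = (3.2 − 0.7)/(39 + 151×0.12) = 0.0438 mA, I_C = β·I_B = 6.57 mA.
Then V_CE = 11 − 6.57×5.6 − 6.61×0.12 = -26.6 V < 0.2 V — the active assumption fails.
Re-solve with V_CE = 0.2 V. KCL at the emitter: V_E/R_E = (V_BB−0.7−V_E)/R_B + (V_CC−0.2−V_E)/R_C, giving V_E = 0.233 V.
I_C = (V_CC − 0.2 − V_E)/R_C = (10.8 − 0.233)/5.6 = 1.89 mA.
Check: I_B = (2.5 − 0.233)/39 = 0.0581 mA, and β·I_B = 8.72 mA > I_C, confirming saturation.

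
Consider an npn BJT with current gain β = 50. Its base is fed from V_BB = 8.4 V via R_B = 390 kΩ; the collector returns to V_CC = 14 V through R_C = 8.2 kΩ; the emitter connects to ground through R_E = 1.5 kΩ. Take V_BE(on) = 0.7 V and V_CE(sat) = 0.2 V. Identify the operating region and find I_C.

Assume active. Base-emitter loop: I_B = (V_BB − V_BE)/(R_B + (β+1)R_E) = (8.4 − 0.7)/(390 + 51×1.5) = 0.0165 mA.
I_C = β·I_B = 50×0.0165 = 0.825 mA.
V_CE = V_CC − I_C·R_C − I_E·R_E = 14 − 0.825×8.2 − 0.842×1.5 = 5.97 V > V_CE(sat), so the active-region assumption holds.

active; I_C ≈ 0.83 mA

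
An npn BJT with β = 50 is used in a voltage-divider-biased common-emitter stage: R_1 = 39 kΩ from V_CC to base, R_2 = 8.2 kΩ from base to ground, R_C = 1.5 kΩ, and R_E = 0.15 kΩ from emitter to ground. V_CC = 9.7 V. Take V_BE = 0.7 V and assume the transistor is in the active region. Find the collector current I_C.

I_C ≈ 3.4 mA

Thevenize the base divider: V_Th = V_CC·R_2/(R_1+R_2) = 9.7×8.2/47.2 = 1.69 V, R_Th = R_1‖R_2 = 6.78 kΩ.
Base-emitter loop: V_Th = I_B·R_Th + V_BE + (β+1)I_B·R_E, so I_B = (1.69 − 0.7) / (6.78 + 51×0.15) = 0.0683 mA.
I_C = β·I_B = 50×0.0683 = 3.41 mA, and I_E = (β+1)I_B = 3.48 mA.
V_CE = V_CC − I_C·R_C − I_E·R_E = 9.7 − 3.41×1.5 − 3.48×0.15 = 4.06 V.
V_CE = 4.06 V > 0.2 V confirms active-region operation.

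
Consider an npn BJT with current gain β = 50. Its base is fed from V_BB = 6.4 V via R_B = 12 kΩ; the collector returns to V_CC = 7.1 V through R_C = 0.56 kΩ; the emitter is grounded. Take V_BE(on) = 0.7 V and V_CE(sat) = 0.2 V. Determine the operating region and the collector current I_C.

Assume active: I_B = (6.4 − 0.7)/12 = 0.475 mA, giving I_C = β·I_B = 23.8 mA.
But then V_CE = 7.1 − 23.8×0.56 = -6.2 V < V_CE(sat) = 0.2 V — impossible in the active region.
So the transistor is saturated. With V_CE = 0.2 V, I_C = (V_CC − 0.2)/R_C = 6.9/0.56 = 12.3 mA.
Check: β·I_B = 23.8 mA > I_C = 12.3 mA, confirming saturation.

saturation; I_C ≈ 12 mA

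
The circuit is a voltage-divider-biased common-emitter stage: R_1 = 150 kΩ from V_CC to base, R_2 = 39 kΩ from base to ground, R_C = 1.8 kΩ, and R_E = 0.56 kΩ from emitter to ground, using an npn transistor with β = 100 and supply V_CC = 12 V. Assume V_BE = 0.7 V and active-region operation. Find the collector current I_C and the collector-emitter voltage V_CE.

I_C ≈ 2 mA, V_CE ≈ 7.2 V

Thevenize the base divider: V_Th = V_CC·R_2/(R_1+R_2) = 12×39/189 = 2.48 V, R_Th = R_1‖R_2 = 31 kΩ.
Base-emitter loop: V_Th = I_B·R_Th + V_BE + (β+1)I_B·R_E, so I_B = (2.48 − 0.7) / (31 + 101×0.56) = 0.0203 mA.
I_C = β·I_B = 100×0.0203 = 2.03 mA, and I_E = (β+1)I_B = 2.05 mA.
V_CE = V_CC − I_C·R_C − I_E·R_E = 12 − 2.03×1.8 − 2.05×0.56 = 7.2 V.
V_CE = 7.2 V > 0.2 V confirms active-region operation.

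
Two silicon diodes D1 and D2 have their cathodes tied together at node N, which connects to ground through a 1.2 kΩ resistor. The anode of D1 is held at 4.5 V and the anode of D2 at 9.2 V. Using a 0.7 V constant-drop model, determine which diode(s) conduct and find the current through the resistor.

Assume both conduct. Then node N would need to be at both 4.5−0.7 = 3.8 V and 9.2−0.7 = 8.5 V, which is impossible.
Assume only D2 conducts: V_N = 9.2 − 0.7 = 8.5 V, so I_R = 8.5/1.2 = 7.08 mA.
Check D1: its anode-to-cathode voltage is 4.5 − 8.5 = -4 V < 0.7 V, so it is off. The assumption is consistent.

Only D2 conducts; I_R ≈ 7.1 mA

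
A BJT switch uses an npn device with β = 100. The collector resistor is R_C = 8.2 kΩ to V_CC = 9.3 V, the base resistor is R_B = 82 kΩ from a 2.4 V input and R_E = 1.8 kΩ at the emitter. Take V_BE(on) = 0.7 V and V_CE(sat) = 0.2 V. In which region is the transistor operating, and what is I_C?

Assume active. Base-emitter loop: I_B = (V_BB − V_BE)/(R_B + (β+1)R_E) = (2.4 − 0.7)/(82 + 101×1.8) = 0.00644 mA.
I_C = β·I_B = 100×0.00644 = 0.644 mA.
V_CE = V_CC − I_C·R_C − I_E·R_E = 9.3 − 0.644×8.2 − 0.651×1.8 = 2.84 V > V_CE(sat), so the active-region assumption holds.

active; I_C ≈ 0.64 mA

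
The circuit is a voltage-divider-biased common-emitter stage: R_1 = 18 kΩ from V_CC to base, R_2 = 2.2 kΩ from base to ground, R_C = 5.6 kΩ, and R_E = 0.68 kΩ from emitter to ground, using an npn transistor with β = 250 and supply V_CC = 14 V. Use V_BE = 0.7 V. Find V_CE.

V_CE ≈ 6.5 V

Thevenize the base divider: V_Th = V_CC·R_2/(R_1+R_2) = 14×2.2/20.2 = 1.52 V, R_Th = R_1‖R_2 = 1.96 kΩ.
Base-emitter loop: V_Th = I_B·R_Th + V_BE + (β+1)I_B·R_E, so I_B = (1.52 − 0.7) / (1.96 + 251×0.68) = 0.00478 mA.
I_C = β·I_B = 250×0.00478 = 1.19 mA, and I_E = (β+1)I_B = 1.2 mA.
V_CE = V_CC − I_C·R_C − I_E·R_E = 14 − 1.19×5.6 − 1.2×0.68 = 6.5 V.
V_CE = 6.5 V > 0.2 V confirms active-region operation.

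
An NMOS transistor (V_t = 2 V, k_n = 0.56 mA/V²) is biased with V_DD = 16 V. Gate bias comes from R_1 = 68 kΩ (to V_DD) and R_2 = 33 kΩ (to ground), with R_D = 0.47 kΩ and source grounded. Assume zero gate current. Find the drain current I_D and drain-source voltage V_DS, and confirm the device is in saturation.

I_D ≈ 2.9 mA, V_DS ≈ 15 V

V_G = V_DD·R_2/(R_1+R_2) = 16×33/101 = 5.23 V. With the source grounded, V_GS = V_G = 5.23 V.
Assume saturation: I_D = (k_n/2)(V_GS − V_t)² = (0.56/2)×(5.23 − 2)² = 0.28×3.23² = 2.92 mA.
V_DS = V_DD − I_D·R_D = 16 − 2.92×0.47 = 14.6 V.
Saturation requires V_DS ≥ V_GS − V_t = 3.23 V; 14.6 ≥ 3.23 ✓.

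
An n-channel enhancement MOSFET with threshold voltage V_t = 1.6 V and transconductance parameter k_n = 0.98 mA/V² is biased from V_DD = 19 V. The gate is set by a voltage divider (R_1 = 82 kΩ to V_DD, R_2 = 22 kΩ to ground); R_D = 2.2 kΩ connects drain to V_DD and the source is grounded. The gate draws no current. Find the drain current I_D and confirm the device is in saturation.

I_D ≈ 2.9 mA

V_G = V_DD·R_2/(R_1+R_2) = 19×22/104 = 4.02 V. With the source grounded, V_GS = V_G = 4.02 V.
Assume saturation: I_D = (k_n/2)(V_GS − V_t)² = (0.98/2)×(4.02 − 1.6)² = 0.49×2.42² = 2.87 mA.
V_DS = V_DD − I_D·R_D = 19 − 2.87×2.2 = 12.7 V.
Saturation requires V_DS ≥ V_GS − V_t = 2.42 V; 12.7 ≥ 2.42 ✓.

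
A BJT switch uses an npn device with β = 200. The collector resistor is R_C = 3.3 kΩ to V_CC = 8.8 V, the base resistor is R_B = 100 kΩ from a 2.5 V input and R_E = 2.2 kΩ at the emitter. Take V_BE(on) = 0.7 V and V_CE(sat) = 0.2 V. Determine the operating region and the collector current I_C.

active; I_C ≈ 0.66 mA

Assume active. Base-emitter loop: I_B = (V_BB − V_BE)/(R_B + (β+1)R_E) = (2.5 − 0.7)/(100 + 201×2.2) = 0.00332 mA.
I_C = β·I_B = 200×0.00332 = 0.664 mA.
V_CE = V_CC − I_C·R_C − I_E·R_E = 8.8 − 0.664×3.3 − 0.667×2.2 = 5.14 V > V_CE(sat), so the active-region assumption holds.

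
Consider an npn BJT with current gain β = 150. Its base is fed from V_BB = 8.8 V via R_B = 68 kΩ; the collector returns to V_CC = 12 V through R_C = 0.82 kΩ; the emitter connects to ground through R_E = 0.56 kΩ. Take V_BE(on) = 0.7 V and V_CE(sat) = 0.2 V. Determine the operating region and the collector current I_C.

active; I_C ≈ 8 mA

Assume active. Base-emitter loop: I_B = (V_BB − V_BE)/(R_B + (β+1)R_E) = (8.8 − 0.7)/(68 + 151×0.56) = 0.0531 mA.
I_C = β·I_B = 150×0.0531 = 7.96 mA.
V_CE = V_CC − I_C·R_C − I_E·R_E = 12 − 7.96×0.82 − 8.02×0.56 = 0.98 V > V_CE(sat), so the active-region assumption holds.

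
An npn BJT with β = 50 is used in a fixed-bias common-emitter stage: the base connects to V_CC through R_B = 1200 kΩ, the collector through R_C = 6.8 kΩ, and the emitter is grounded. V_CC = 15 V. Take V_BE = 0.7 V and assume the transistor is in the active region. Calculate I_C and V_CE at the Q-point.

Base loop: V_CC = I_B·R_B + V_BE, so I_B = (15 − 0.7)/1200 kΩ = 0.0119 mA.
In the active region I_C = β·I_B = 50 × 0.0119 = 0.596 mA.
Collector loop: V_CE = V_CC − I_C·R_C = 15 − 0.596×6.8 = 10.9 V.
Since V_CE = 10.9 V > V_CE(sat) ≈ 0.2 V, the transistor is in the active region as assumed.

I_C ≈ 0.6 mA, V_CE ≈ 11 V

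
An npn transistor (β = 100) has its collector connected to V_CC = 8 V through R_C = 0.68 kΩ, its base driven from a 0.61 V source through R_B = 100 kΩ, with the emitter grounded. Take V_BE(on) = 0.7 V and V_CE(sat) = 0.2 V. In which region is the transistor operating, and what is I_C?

cutoff; I_C ≈ 0

V_BB = 0.61 V ≤ V_BE(on) = 0.7 V, so the base-emitter junction is not forward biased.
The transistor is in cutoff: I_B = I_C = 0.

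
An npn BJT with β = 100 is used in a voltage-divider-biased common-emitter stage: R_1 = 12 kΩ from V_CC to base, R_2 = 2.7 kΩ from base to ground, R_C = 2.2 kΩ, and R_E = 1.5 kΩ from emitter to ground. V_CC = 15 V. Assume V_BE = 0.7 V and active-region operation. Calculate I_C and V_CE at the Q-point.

I_C ≈ 1.3 mA, V_CE ≈ 10 V

Thevenize the base divider: V_Th = V_CC·R_2/(R_1+R_2) = 15×2.7/14.7 = 2.76 V, R_Th = R_1‖R_2 = 2.2 kΩ.
Base-emitter loop: V_Th = I_B·R_Th + V_BE + (β+1)I_B·R_E, so I_B = (2.76 − 0.7) / (2.2 + 101×1.5) = 0.0134 mA.
I_C = β·I_B = 100×0.0134 = 1.34 mA, and I_E = (β+1)I_B = 1.35 mA.
V_CE = V_CC − I_C·R_C − I_E·R_E = 15 − 1.34×2.2 − 1.35×1.5 = 10 V.
V_CE = 10 V > 0.2 V confirms active-region operation.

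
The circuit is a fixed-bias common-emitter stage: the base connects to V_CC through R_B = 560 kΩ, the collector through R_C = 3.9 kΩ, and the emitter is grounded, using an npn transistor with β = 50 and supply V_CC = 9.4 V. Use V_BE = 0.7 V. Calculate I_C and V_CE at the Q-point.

Base loop: V_CC = I_B·R_B + V_BE, so I_B = (9.4 − 0.7)/560 kΩ = 0.0155 mA.
In the active region I_C = β·I_B = 50 × 0.0155 = 0.777 mA.
Collector loop: V_CE = V_CC − I_C·R_C = 9.4 − 0.777×3.9 = 6.37 V.
Since V_CE = 6.37 V > V_CE(sat) ≈ 0.2 V, the transistor is in the active region as assumed.

I_C ≈ 0.78 mA, V_CE ≈ 6.4 V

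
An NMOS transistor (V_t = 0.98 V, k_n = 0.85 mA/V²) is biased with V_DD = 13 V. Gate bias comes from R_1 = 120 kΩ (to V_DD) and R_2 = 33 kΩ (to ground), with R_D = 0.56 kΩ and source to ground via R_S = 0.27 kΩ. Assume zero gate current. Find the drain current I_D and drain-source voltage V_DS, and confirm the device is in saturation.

V_G = V_DD·R_2/(R_1+R_2) = 13×33/153 = 2.8 V.
Assume saturation: I_D = (k_n/2)(V_GS − V_t)² with V_GS = V_G − I_D·R_S = 2.8 − 0.27·I_D.
Substituting gives 0.031·I_D² − 1.42·I_D + 1.41 = 0, with roots I_D = 1.02 or 44.8 mA.
The root I_D = 44.8 mA gives V_GS = -9.28 V ≤ V_t, so take I_D = 1.02 mA.
Then V_GS = 2.53 V and V_DS = V_DD − I_D(R_D+R_S) = 13 − 1.02×0.83 = 12.2 V.
Saturation requires V_DS ≥ V_GS − V_t = 1.55 V; 12.2 ≥ 1.55 ✓.

I_D ≈ 1 mA, V_DS ≈ 12 V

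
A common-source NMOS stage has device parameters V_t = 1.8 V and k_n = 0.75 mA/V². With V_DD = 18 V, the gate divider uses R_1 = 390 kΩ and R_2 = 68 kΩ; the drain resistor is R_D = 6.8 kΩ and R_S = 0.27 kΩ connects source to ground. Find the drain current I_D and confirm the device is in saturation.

V_G = V_DD·R_2/(R_1+R_2) = 18×68/458 = 2.67 V.
Assume saturation: I_D = (k_n/2)(V_GS − V_t)² with V_GS = V_G − I_D·R_S = 2.67 − 0.27·I_D.
Substituting gives 0.0273·I_D² − 1.18·I_D + 0.285 = 0, with roots I_D = 0.244 or 42.8 mA.
The root I_D = 42.8 mA gives V_GS = -8.88 V ≤ V_t, so take I_D = 0.244 mA.
Then V_GS = 2.61 V and V_DS = V_DD − I_D(R_D+R_S) = 18 − 0.244×7.07 = 16.3 V.
Saturation requires V_DS ≥ V_GS − V_t = 0.807 V; 16.3 ≥ 0.807 ✓.

I_D ≈ 0.24 mA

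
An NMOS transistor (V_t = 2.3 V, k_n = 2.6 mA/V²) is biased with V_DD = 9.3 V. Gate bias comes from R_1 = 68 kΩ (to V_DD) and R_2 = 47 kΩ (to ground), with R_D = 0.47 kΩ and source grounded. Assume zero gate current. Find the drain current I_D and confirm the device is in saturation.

V_G = V_DD·R_2/(R_1+R_2) = 9.3×47/115 = 3.8 V. With the source grounded, V_GS = V_G = 3.8 V.
Assume saturation: I_D = (k_n/2)(V_GS − V_t)² = (2.6/2)×(3.8 − 2.3)² = 1.3×1.5² = 2.93 mA.
V_DS = V_DD − I_D·R_D = 9.3 − 2.93×0.47 = 7.92 V.
Saturation requires V_DS ≥ V_GS − V_t = 1.5 V; 7.92 ≥ 1.5 ✓.

I_D ≈ 2.9 mA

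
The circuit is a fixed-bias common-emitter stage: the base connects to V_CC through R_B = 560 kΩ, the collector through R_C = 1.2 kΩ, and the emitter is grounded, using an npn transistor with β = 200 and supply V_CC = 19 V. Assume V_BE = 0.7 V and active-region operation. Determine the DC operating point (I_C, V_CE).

Base loop: V_CC = I_B·R_B + V_BE, so I_B = (19 − 0.7)/560 kΩ = 0.0327 mA.
In the active region I_C = β·I_B = 200 × 0.0327 = 6.54 mA.
Collector loop: V_CE = V_CC − I_C·R_C = 19 − 6.54×1.2 = 11.2 V.
Since V_CE = 11.2 V > V_CE(sat) ≈ 0.2 V, the transistor is in the active region as assumed.

I_C ≈ 6.5 mA, V_CE ≈ 11 V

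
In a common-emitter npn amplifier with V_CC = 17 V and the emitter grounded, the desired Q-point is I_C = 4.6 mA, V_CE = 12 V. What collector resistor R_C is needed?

Collector loop: V_CC = I_C·R_C + V_CE.
R_C = (V_CC − V_CE)/I_C = (17 − 12)/4.6 = 1.09 kΩ.

R_C ≈ 1.1 kΩ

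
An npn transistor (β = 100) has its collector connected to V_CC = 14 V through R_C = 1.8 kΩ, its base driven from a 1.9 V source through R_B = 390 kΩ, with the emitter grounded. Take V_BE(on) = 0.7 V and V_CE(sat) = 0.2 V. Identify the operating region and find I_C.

active; I_C ≈ 0.31 mA

Assume active. Base-emitter loop: I_B = (V_BB − V_BE)/R_B = (1.9 − 0.7)/390 = 0.00308 mA.
I_C = β·I_B = 100×0.00308 = 0.308 mA.
V_CE = V_CC − I_C·R_C = 14 − 0.308×1.8 = 13.4 V > V_CE(sat), so the active-region assumption holds.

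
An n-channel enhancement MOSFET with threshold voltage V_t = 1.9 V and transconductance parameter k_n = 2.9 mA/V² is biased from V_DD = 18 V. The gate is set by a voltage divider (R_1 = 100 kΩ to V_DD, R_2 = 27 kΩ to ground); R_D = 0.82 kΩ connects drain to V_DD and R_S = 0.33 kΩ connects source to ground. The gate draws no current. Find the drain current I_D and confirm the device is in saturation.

V_G = V_DD·R_2/(R_1+R_2) = 18×27/127 = 3.83 V.
Assume saturation: I_D = (k_n/2)(V_GS − V_t)² with V_GS = V_G − I_D·R_S = 3.83 − 0.33·I_D.
Substituting gives 0.158·I_D² − 2.84·I_D + 5.38 = 0, with roots I_D = 2.15 or 15.9 mA.
The root I_D = 15.9 mA gives V_GS = -1.41 V ≤ V_t, so take I_D = 2.15 mA.
Then V_GS = 3.12 V and V_DS = V_DD − I_D(R_D+R_S) = 18 − 2.15×1.15 = 15.5 V.
Saturation requires V_DS ≥ V_GS − V_t = 1.22 V; 15.5 ≥ 1.22 ✓.

I_D ≈ 2.1 mA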